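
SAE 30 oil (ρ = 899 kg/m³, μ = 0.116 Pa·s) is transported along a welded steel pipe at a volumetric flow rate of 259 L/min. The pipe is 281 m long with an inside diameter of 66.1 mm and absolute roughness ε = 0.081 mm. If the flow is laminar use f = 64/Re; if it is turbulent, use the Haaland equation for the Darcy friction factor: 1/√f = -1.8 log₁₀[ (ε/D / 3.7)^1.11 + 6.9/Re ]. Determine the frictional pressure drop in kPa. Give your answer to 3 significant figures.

Q = 259 L/min = 259/60000 = 0.004317 m³/s.
Cross-sectional area A = πD²/4 = π(0.0661)²/4 = 0.003432 m²; mean velocity V = Q/A = 0.004317/0.003432 = 1.258 m/s.
Reynolds number Re = ρVD/μ = 899 · 1.258 · 0.0661 / 0.116 = 644.4.
Re < 2300 → laminar flow, so f = 64/Re = 64/644.4 = 0.09932 (the turbulent correlation is not needed).
Darcy-Weisbach: ΔP = f(L/D)(ρV²/2) = 0.09932·(281/0.0661)·(899·1.258²/2) = 0.09932·4251·711.3 = 3.003e+05 Pa.
ΔP = 3.003e+05 Pa = 300 kPa.

ΔP ≈ 300 kPa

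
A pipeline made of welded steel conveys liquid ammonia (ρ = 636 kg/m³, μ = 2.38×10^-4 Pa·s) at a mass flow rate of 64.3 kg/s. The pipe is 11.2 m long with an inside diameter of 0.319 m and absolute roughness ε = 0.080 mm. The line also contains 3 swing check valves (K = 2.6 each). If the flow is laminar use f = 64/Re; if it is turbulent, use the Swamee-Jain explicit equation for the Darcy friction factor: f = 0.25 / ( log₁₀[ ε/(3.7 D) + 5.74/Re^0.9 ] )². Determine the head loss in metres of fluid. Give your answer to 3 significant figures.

h_f ≈ 0.680 m

A = πD²/4 = π(0.319)²/4 = 0.07992 m²; mean velocity V = ṁ/(ρA) = 64.3/(636 · 0.07992) = 1.265 m/s.
Reynolds number Re = ρVD/μ = 636 · 1.265 · 0.319 / 0.000238 = 1.078e+06.
Re > 4000 → turbulent. Relative roughness ε/D = 8e-05/0.319 = 0.000251. Swamee-Jain: f = 0.25/(log₁₀[0.000251/3.7 + 5.74/1.078e+06^0.9])² = 0.25/(log₁₀[6.78e-05 + 2.14e-05])² = 0.25/(-4.05)² = 0.01524.
Total minor-loss coefficient ΣK = 3·2.6 = 7.8.
ΔP = [f·L/D + ΣK]·(ρV²/2) = [0.01524·11.2/0.319 + 7.8]·(636·1.265²/2) = [0.5351 + 7.8]·508.9 = 4241 Pa.
Head loss h_f = ΔP/(ρg) = 4241/(636·9.81) = 0.680 m.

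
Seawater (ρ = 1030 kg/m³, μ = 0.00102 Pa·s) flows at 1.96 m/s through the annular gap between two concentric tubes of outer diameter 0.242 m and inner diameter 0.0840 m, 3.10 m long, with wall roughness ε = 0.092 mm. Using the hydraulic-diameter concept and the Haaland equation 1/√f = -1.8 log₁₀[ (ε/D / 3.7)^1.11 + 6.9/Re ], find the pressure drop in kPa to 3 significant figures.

ΔP ≈ 0.718 kPa

Hydraulic diameter D_h = 4A/P = D_o - D_i = 0.242 - 0.084 = 0.158 m.
Re = ρVD_h/μ = 1030·1.96·0.158/0.00102 = 3.127e+05.
ε/D_h = 9.2e-05/0.158 = 0.000582; Haaland gives 1/√f = -1.8 log₁₀[6.01e-05+2.21e-05] = 7.354, so f = 0.01849.
ΔP = f(L/D_h)(ρV²/2) = 0.01849·3.1/0.158·1978 = 717.8 Pa.
ΔP = 0.718 kPa.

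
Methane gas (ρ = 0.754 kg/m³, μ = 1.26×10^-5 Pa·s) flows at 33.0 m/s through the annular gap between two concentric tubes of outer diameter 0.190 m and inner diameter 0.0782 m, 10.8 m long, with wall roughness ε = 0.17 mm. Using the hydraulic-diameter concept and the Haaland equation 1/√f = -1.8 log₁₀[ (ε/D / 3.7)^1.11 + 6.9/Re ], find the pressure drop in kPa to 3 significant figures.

Hydraulic diameter D_h = 4A/P = D_o - D_i = 0.19 - 0.0782 = 0.1118 m.
Re = ρVD_h/μ = 0.754·33·0.1118/1.26e-05 = 2.208e+05.
ε/D_h = 0.00017/0.1118 = 0.00152; Haaland gives 1/√f = -1.8 log₁₀[0.000174+3.13e-05] = 6.637, so f = 0.0227.
ΔP = f(L/D_h)(ρV²/2) = 0.0227·10.8/0.1118·410.6 = 900.4 Pa.
ΔP = 0.900 kPa.

ΔP ≈ 0.900 kPa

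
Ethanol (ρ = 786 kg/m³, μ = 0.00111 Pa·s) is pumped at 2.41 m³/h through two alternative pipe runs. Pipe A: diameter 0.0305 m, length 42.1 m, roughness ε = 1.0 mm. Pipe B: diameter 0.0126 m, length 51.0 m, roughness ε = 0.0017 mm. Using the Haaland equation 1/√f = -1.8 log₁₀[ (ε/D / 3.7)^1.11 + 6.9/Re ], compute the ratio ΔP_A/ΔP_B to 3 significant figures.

Pipe A: V = Q/A = 0.0006694/0.0007306 = 0.9163 m/s; Re = 1.979e+04; ε/D = 0.0328; Haaland → f = 0.06094; ΔP_A = f(L/D)(ρV²/2) = 2.776e+04 Pa.
Pipe B: V = Q/A = 0.0006694/0.0001247 = 5.369 m/s; Re = 4.79e+04; ε/D = 0.000135; Haaland → f = 0.02129; ΔP_B = f(L/D)(ρV²/2) = 9.764e+05 Pa.
ΔP_A/ΔP_B = 2.776e+04/9.764e+05 = 0.0284.

ΔP_A/ΔP_B ≈ 0.0284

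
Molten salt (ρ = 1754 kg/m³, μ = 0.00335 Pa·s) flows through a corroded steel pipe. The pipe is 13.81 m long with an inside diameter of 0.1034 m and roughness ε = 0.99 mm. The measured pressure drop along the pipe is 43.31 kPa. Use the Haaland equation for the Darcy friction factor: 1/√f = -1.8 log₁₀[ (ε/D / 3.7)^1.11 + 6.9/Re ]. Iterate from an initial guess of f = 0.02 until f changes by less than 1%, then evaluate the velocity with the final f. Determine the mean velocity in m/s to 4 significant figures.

V ≈ 3.129 m/s

Rearranging Darcy-Weisbach: V = √(2·ΔP·D/(f·L·ρ)). With ε/D = 0.00099/0.1034 = 0.00957, iterate starting from f = 0.02:
  f = 0.02 → V = √(2·4.331e+04·0.1034/(0.02·13.81·1754)) = 4.3 m/s; Re = ρVD/μ = 2.328e+05; f → 0.03768
  f = 0.03768 → V = 3.133 m/s; Re = 1.696e+05; f → 0.03777
Converged (Δf/f < 1%). With the final f = 0.03777: V = √(2·4.331e+04·0.1034/(0.03777·13.81·1754)) = 3.129 m/s.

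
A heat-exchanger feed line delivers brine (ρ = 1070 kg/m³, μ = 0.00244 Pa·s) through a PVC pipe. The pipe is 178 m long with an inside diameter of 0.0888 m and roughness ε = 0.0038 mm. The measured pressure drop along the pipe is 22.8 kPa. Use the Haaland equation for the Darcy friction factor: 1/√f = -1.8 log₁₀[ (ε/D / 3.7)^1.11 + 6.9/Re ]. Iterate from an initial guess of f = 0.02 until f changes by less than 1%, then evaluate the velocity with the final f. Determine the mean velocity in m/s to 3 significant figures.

V ≈ 0.980 m/s

Rearranging Darcy-Weisbach: V = √(2·ΔP·D/(f·L·ρ)). With ε/D = 3.8e-06/0.0888 = 4.28e-05, iterate starting from f = 0.02:
  f = 0.02 → V = √(2·2.28e+04·0.0888/(0.02·178·1070)) = 1.031 m/s; Re = ρVD/μ = 4.015e+04; f → 0.02187
  f = 0.02187 → V = 0.9859 m/s; Re = 3.839e+04; f → 0.0221
  f = 0.0221 → V = 0.9809 m/s; Re = 3.82e+04; f → 0.02212
Converged (Δf/f < 1%). With the final f = 0.02212: V = √(2·2.28e+04·0.0888/(0.02212·178·1070)) = 0.9804 m/s.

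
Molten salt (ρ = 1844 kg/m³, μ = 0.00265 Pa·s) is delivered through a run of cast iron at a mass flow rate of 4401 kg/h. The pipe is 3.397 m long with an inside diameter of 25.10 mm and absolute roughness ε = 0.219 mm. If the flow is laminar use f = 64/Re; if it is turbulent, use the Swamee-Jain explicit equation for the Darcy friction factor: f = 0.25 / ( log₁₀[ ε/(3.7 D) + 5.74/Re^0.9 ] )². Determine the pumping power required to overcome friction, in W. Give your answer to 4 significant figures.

P ≈ 5.852 W

ṁ = 4401 kg/h = 4401/3600 = 1.222 kg/s.
A = πD²/4 = π(0.0251)²/4 = 0.0004948 m²; mean velocity V = ṁ/(ρA) = 1.222/(1844 · 0.0004948) = 1.34 m/s.
Reynolds number Re = ρVD/μ = 1844 · 1.34 · 0.0251 / 0.00265 = 2.34e+04.
Re > 4000 → turbulent. Relative roughness ε/D = 0.000219/0.0251 = 0.00873. Swamee-Jain: f = 0.25/(log₁₀[0.00873/3.7 + 5.74/2.34e+04^0.9])² = 0.25/(log₁₀[0.00236 + 0.000671])² = 0.25/(-2.519)² = 0.03941.
Darcy-Weisbach: ΔP = f(L/D)(ρV²/2) = 0.03941·(3.397/0.0251)·(1844·1.34²/2) = 0.03941·135.3·1655 = 8828 Pa.
Q = ṁ/ρ = 1.222/1844 = 0.000663 m³/s.
Pumping power P = QΔP = 0.000663·8828 = 5.8523 W = 5.852 W.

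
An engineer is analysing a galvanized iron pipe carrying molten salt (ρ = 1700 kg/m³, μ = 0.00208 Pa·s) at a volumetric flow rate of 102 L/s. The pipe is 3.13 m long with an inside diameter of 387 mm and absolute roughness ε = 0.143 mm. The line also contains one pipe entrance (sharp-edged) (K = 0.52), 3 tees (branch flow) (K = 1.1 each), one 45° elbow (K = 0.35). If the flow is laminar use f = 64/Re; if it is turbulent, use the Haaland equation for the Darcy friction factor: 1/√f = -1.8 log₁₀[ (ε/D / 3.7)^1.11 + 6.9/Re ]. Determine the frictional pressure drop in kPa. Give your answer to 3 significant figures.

ΔP ≈ 2.76 kPa

Q = 102 L/s = 102/1000 = 0.102 m³/s.
Cross-sectional area A = πD²/4 = π(0.387)²/4 = 0.1176 m²; mean velocity V = Q/A = 0.102/0.1176 = 0.8671 m/s.
Reynolds number Re = ρVD/μ = 1700 · 0.8671 · 0.387 / 0.00208 = 2.743e+05.
Re > 4000 → turbulent. Relative roughness ε/D = 0.000143/0.387 = 0.00037. Haaland: 1/√f = -1.8 log₁₀[(0.00037/3.7)^1.11 + 6.9/2.743e+05] = -1.8 log₁₀[3.63e-05 + 2.52e-05] = 7.581, so f = 0.0174.
Total minor-loss coefficient ΣK = 1·0.52 + 3·1.1 + 1·0.35 = 4.17.
ΔP = [f·L/D + ΣK]·(ρV²/2) = [0.0174·3.13/0.387 + 4.17]·(1700·0.8671²/2) = [0.1407 + 4.17]·639.1 = 2755 Pa.
ΔP = 2755 Pa = 2.76 kPa.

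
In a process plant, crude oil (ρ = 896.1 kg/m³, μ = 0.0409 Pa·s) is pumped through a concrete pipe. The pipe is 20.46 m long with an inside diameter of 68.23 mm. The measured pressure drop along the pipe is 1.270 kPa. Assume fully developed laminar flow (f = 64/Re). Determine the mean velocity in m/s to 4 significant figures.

V ≈ 0.2208 m/s

For laminar flow, f = 64/Re with Re = ρVD/μ, so Darcy-Weisbach reduces to ΔP = 32μLV/D². Solving for V: V = ΔP·D²/(32μL) = 1270·(0.06823)²/(32·0.0409·20.46) = 0.2208 m/s.
Check: Re = ρVD/μ = 896.1·0.2208·0.06823/0.0409 = 330.1 < 2300, so the laminar assumption holds.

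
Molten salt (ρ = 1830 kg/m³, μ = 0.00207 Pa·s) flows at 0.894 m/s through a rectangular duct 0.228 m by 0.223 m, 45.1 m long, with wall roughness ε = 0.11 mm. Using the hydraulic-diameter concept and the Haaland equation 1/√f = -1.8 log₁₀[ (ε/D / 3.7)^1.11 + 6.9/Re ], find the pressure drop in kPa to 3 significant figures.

ΔP ≈ 2.75 kPa

Hydraulic diameter D_h = 4A/P = 4·(0.228·0.223)/(2·(0.228+0.223)) = 0.2034/0.902 = 0.2255 m.
Re = ρVD_h/μ = 1830·0.894·0.2255/0.00207 = 1.782e+05.
ε/D_h = 0.00011/0.2255 = 0.000488; Haaland gives 1/√f = -1.8 log₁₀[4.94e-05+3.87e-05] = 7.299, so f = 0.01877.
ΔP = f(L/D_h)(ρV²/2) = 0.01877·45.1/0.2255·731.3 = 2745 Pa.
ΔP = 2.75 kPa.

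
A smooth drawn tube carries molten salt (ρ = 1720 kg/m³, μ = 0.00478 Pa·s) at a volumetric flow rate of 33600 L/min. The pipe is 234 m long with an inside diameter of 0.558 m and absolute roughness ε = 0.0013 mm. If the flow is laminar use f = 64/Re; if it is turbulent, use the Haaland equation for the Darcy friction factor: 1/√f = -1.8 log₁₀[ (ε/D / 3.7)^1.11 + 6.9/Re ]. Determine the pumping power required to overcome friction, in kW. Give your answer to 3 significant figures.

Q = 33600 L/min = 33600/60000 = 0.56 m³/s.
Cross-sectional area A = πD²/4 = π(0.558)²/4 = 0.2445 m²; mean velocity V = Q/A = 0.56/0.2445 = 2.29 m/s.
Reynolds number Re = ρVD/μ = 1720 · 2.29 · 0.558 / 0.00478 = 4.598e+05.
Re > 4000 → turbulent. Relative roughness ε/D = 1.3e-06/0.558 = 2.33e-06. Haaland: 1/√f = -1.8 log₁₀[(2.33e-06/3.7)^1.11 + 6.9/4.598e+05] = -1.8 log₁₀[1.31e-07 + 1.5e-05] = 8.676, so f = 0.01329.
Darcy-Weisbach: ΔP = f(L/D)(ρV²/2) = 0.01329·(234/0.558)·(1720·2.29²/2) = 0.01329·419.4·4510 = 2.513e+04 Pa.
Pumping power P = QΔP = 0.56·2.513e+04 = 14070 W = 14.1 kW.

P ≈ 14.1 kW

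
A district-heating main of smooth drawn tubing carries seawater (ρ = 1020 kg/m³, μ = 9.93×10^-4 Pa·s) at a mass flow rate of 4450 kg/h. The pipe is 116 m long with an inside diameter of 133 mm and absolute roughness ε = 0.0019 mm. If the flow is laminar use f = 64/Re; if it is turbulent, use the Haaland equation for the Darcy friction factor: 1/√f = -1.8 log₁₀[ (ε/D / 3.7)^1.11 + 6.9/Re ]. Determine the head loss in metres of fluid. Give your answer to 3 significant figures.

h_f ≈ 0.00997 m

ṁ = 4450 kg/h = 4450/3600 = 1.236 kg/s.
A = πD²/4 = π(0.133)²/4 = 0.01389 m²; mean velocity V = ṁ/(ρA) = 1.236/(1020 · 0.01389) = 0.08723 m/s.
Reynolds number Re = ρVD/μ = 1020 · 0.08723 · 0.133 / 0.000993 = 1.192e+04.
Re > 4000 → turbulent. Relative roughness ε/D = 1.9e-06/0.133 = 1.43e-05. Haaland: 1/√f = -1.8 log₁₀[(1.43e-05/3.7)^1.11 + 6.9/1.192e+04] = -1.8 log₁₀[9.8e-07 + 0.000579] = 5.826, so f = 0.02946.
Darcy-Weisbach: ΔP = f(L/D)(ρV²/2) = 0.02946·(116/0.133)·(1020·0.08723²/2) = 0.02946·872.2·3.881 = 99.72 Pa.
Head loss h_f = ΔP/(ρg) = 99.72/(1020·9.81) = 0.00997 m.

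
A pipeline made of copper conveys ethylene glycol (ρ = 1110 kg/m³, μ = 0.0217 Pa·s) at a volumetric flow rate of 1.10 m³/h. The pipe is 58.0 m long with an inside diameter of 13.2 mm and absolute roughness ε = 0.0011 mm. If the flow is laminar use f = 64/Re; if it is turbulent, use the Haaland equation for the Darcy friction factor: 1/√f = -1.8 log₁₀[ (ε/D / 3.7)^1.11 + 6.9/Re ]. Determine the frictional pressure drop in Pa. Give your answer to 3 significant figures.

ΔP ≈ 516000 Pa

Q = 1.10 m³/h = 1.10/3600 = 0.0003056 m³/s.
Cross-sectional area A = πD²/4 = π(0.0132)²/4 = 0.0001368 m²; mean velocity V = Q/A = 0.0003056/0.0001368 = 2.233 m/s.
Reynolds number Re = ρVD/μ = 1110 · 2.233 · 0.0132 / 0.0217 = 1508.
Re < 2300 → laminar flow, so f = 64/Re = 64/1508 = 0.04245 (the turbulent correlation is not needed).
Darcy-Weisbach: ΔP = f(L/D)(ρV²/2) = 0.04245·(58/0.0132)·(1110·2.233²/2) = 0.04245·4394·2767 = 5.161e+05 Pa.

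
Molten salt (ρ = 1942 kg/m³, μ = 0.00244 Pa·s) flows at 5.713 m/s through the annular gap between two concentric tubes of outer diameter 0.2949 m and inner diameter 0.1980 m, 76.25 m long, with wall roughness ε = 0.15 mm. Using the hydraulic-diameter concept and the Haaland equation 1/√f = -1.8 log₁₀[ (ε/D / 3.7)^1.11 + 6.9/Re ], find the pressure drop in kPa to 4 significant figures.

Hydraulic diameter D_h = 4A/P = D_o - D_i = 0.2949 - 0.198 = 0.0969 m.
Re = ρVD_h/μ = 1942·5.713·0.0969/0.00244 = 4.406e+05.
ε/D_h = 0.00015/0.0969 = 0.00155; Haaland gives 1/√f = -1.8 log₁₀[0.000178+1.57e-05] = 6.684, so f = 0.02238.
ΔP = f(L/D_h)(ρV²/2) = 0.02238·76.25/0.0969·3.169e+04 = 5.582e+05 Pa.
ΔP = 558.2 kPa.

ΔP ≈ 558.2 kPa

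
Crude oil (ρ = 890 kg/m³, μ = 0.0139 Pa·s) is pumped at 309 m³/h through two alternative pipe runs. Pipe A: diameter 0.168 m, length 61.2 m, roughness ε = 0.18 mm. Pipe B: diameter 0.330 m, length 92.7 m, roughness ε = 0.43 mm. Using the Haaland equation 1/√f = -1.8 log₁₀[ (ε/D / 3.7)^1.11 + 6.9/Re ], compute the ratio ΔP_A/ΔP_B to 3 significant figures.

ΔP_A/ΔP_B ≈ 17.0

Pipe A: V = Q/A = 0.08583/0.02217 = 3.872 m/s; Re = 4.165e+04; ε/D = 0.00107; Haaland → f = 0.02453; ΔP_A = f(L/D)(ρV²/2) = 5.963e+04 Pa.
Pipe B: V = Q/A = 0.08583/0.08553 = 1.004 m/s; Re = 2.12e+04; ε/D = 0.0013; Haaland → f = 0.0279; ΔP_B = f(L/D)(ρV²/2) = 3513 Pa.
ΔP_A/ΔP_B = 5.963e+04/3513 = 17.0.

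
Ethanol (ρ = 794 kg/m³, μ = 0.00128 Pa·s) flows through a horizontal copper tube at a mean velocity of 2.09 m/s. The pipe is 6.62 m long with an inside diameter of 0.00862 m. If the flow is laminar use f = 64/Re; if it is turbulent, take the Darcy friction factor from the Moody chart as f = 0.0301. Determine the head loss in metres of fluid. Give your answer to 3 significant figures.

Reynolds number Re = ρVD/μ = 794 · 2.09 · 0.00862 / 0.00128 = 1.118e+04.
Re > 4000 → turbulent; use the Moody-chart value f = 0.0301.
Darcy-Weisbach: ΔP = f(L/D)(ρV²/2) = 0.0301·(6.62/0.00862)·(794·2.09²/2) = 0.0301·768·1734 = 4.009e+04 Pa.
Head loss h_f = ΔP/(ρg) = 4.009e+04/(794·9.81) = 5.15 m.

h_f ≈ 5.15 m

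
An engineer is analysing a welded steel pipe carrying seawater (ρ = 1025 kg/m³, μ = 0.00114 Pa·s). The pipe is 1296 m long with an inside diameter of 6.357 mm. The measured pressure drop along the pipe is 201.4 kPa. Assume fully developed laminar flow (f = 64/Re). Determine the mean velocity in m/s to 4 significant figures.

For laminar flow, f = 64/Re with Re = ρVD/μ, so Darcy-Weisbach reduces to ΔP = 32μLV/D². Solving for V: V = ΔP·D²/(32μL) = 2.014e+05·(0.006357)²/(32·0.00114·1296) = 0.1721 m/s.
Check: Re = ρVD/μ = 1025·0.1721·0.006357/0.00114 = 984 < 2300, so the laminar assumption holds.

V ≈ 0.1721 m/s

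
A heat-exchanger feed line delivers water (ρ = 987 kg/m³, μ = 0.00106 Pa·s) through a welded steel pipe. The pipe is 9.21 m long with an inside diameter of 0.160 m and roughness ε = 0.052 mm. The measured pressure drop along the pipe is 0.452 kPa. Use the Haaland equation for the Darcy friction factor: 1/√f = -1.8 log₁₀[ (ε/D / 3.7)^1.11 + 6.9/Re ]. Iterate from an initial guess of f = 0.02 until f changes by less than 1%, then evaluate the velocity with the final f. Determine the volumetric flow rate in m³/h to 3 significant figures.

Q ≈ 67.2 m³/h

Rearranging Darcy-Weisbach: V = √(2·ΔP·D/(f·L·ρ)). With ε/D = 5.2e-05/0.16 = 0.000325, iterate starting from f = 0.02:
  f = 0.02 → V = √(2·452·0.16/(0.02·9.21·987)) = 0.892 m/s; Re = ρVD/μ = 1.329e+05; f → 0.01855
  f = 0.01855 → V = 0.9262 m/s; Re = 1.38e+05; f → 0.01846
Converged (Δf/f < 1%). With the final f = 0.01846: V = √(2·452·0.16/(0.01846·9.21·987)) = 0.9284 m/s.
Q = V·A = 0.9284·(π/4·0.16²) = 0.01867 m³/s = 67.2 m³/h.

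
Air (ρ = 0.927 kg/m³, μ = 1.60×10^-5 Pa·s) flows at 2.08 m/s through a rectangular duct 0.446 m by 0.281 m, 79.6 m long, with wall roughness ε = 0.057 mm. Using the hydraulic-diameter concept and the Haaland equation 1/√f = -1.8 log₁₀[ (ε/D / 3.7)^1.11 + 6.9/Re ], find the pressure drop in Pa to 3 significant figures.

Hydraulic diameter D_h = 4A/P = 4·(0.446·0.281)/(2·(0.446+0.281)) = 0.5013/1.454 = 0.3448 m.
Re = ρVD_h/μ = 0.927·2.08·0.3448/1.6e-05 = 4.155e+04.
ε/D_h = 5.7e-05/0.3448 = 0.000165; Haaland gives 1/√f = -1.8 log₁₀[1.48e-05+0.000166] = 6.737, so f = 0.02204.
ΔP = f(L/D_h)(ρV²/2) = 0.02204·79.6/0.3448·2.005 = 10.2 Pa.

ΔP ≈ 10.2 Pa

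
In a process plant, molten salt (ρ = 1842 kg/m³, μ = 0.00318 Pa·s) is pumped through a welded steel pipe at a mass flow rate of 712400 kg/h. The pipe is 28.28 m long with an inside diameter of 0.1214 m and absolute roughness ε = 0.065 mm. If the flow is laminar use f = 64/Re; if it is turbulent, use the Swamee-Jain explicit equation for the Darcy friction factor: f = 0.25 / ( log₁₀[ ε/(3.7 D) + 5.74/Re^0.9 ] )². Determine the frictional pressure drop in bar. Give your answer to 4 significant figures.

ΔP ≈ 3.287 bar

ṁ = 712400 kg/h = 712400/3600 = 197.9 kg/s.
A = πD²/4 = π(0.1214)²/4 = 0.01158 m²; mean velocity V = ṁ/(ρA) = 197.9/(1842 · 0.01158) = 9.281 m/s.
Reynolds number Re = ρVD/μ = 1842 · 9.281 · 0.1214 / 0.00318 = 6.527e+05.
Re > 4000 → turbulent. Relative roughness ε/D = 6.5e-05/0.1214 = 0.000535. Swamee-Jain: f = 0.25/(log₁₀[0.000535/3.7 + 5.74/6.527e+05^0.9])² = 0.25/(log₁₀[0.000145 + 3.36e-05])² = 0.25/(-3.749)² = 0.01779.
Darcy-Weisbach: ΔP = f(L/D)(ρV²/2) = 0.01779·(28.28/0.1214)·(1842·9.281²/2) = 0.01779·232.9·7.934e+04 = 3.287e+05 Pa.
ΔP = 3.287e+05 Pa = 3.287 bar.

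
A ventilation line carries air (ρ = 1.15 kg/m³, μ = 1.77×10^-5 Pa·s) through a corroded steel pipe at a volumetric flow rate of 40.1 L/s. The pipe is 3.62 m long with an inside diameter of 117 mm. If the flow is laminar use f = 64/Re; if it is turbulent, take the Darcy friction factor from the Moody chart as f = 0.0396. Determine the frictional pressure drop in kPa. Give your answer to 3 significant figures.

ΔP ≈ 0.00980 kPa

Q = 40.1 L/s = 40.1/1000 = 0.0401 m³/s.
Cross-sectional area A = πD²/4 = π(0.117)²/4 = 0.01075 m²; mean velocity V = Q/A = 0.0401/0.01075 = 3.73 m/s.
Reynolds number Re = ρVD/μ = 1.15 · 3.73 · 0.117 / 1.77e-05 = 2.835e+04.
Re > 4000 → turbulent; use the Moody-chart value f = 0.0396.
Darcy-Weisbach: ΔP = f(L/D)(ρV²/2) = 0.0396·(3.62/0.117)·(1.15·3.73²/2) = 0.0396·30.94·7.999 = 9.801 Pa.
ΔP = 9.801 Pa = 0.00980 kPa.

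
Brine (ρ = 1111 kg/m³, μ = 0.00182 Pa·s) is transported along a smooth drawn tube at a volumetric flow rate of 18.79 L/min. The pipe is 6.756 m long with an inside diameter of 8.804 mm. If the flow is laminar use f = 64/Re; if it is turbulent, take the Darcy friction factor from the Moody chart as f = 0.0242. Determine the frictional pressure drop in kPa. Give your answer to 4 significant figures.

ΔP ≈ 273.0 kPa

Q = 18.79 L/min = 18.79/60000 = 0.0003132 m³/s.
Cross-sectional area A = πD²/4 = π(0.008804)²/4 = 6.088e-05 m²; mean velocity V = Q/A = 0.0003132/6.088e-05 = 5.144 m/s.
Reynolds number Re = ρVD/μ = 1111 · 5.144 · 0.008804 / 0.00182 = 2.765e+04.
Re > 4000 → turbulent; use the Moody-chart value f = 0.0242.
Darcy-Weisbach: ΔP = f(L/D)(ρV²/2) = 0.0242·(6.756/0.008804)·(1111·5.144²/2) = 0.0242·767.4·1.47e+04 = 2.73e+05 Pa.
ΔP = 2.73e+05 Pa = 273.0 kPa.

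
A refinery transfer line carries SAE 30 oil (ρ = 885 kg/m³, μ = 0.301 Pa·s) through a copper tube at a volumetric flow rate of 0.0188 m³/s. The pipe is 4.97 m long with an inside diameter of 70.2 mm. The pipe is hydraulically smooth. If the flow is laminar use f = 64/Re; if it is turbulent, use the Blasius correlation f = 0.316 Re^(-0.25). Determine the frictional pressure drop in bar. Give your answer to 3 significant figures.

ΔP ≈ 0.472 bar

Cross-sectional area A = πD²/4 = π(0.0702)²/4 = 0.00387 m²; mean velocity V = Q/A = 0.0188/0.00387 = 4.857 m/s.
Reynolds number Re = ρVD/μ = 885 · 4.857 · 0.0702 / 0.301 = 1003.
Re < 2300 → laminar flow, so f = 64/Re = 64/1003 = 0.06384 (the turbulent correlation is not needed).
Darcy-Weisbach: ΔP = f(L/D)(ρV²/2) = 0.06384·(4.97/0.0702)·(885·4.857²/2) = 0.06384·70.8·1.044e+04 = 4.718e+04 Pa.
ΔP = 4.718e+04 Pa = 0.472 bar.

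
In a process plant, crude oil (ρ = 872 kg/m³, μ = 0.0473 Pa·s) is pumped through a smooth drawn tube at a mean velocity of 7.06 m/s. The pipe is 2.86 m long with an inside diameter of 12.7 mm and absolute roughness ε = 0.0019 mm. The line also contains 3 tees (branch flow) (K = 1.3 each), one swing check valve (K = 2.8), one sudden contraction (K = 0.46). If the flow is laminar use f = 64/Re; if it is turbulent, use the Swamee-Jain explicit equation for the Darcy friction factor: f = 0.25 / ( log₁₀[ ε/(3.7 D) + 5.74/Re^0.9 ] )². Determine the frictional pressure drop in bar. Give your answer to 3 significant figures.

ΔP ≈ 3.45 bar

Reynolds number Re = ρVD/μ = 872 · 7.06 · 0.0127 / 0.0473 = 1653.
Re < 2300 → laminar flow, so f = 64/Re = 64/1653 = 0.03872 (the turbulent correlation is not needed).
Total minor-loss coefficient ΣK = 3·1.3 + 1·2.8 + 1·0.46 = 7.16.
ΔP = [f·L/D + ΣK]·(ρV²/2) = [0.03872·2.86/0.0127 + 7.16]·(872·7.06²/2) = [8.719 + 7.16]·2.173e+04 = 3.451e+05 Pa.
ΔP = 3.451e+05 Pa = 3.45 bar.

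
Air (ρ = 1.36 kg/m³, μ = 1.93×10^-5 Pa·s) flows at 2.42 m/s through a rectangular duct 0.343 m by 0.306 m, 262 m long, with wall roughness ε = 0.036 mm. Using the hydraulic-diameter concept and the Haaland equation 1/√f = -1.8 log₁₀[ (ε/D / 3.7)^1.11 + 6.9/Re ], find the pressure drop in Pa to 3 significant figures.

ΔP ≈ 66.5 Pa

Hydraulic diameter D_h = 4A/P = 4·(0.343·0.306)/(2·(0.343+0.306)) = 0.4198/1.298 = 0.3234 m.
Re = ρVD_h/μ = 1.36·2.42·0.3234/1.93e-05 = 5.516e+04.
ε/D_h = 3.6e-05/0.3234 = 0.000111; Haaland gives 1/√f = -1.8 log₁₀[9.57e-06+0.000125] = 6.967, so f = 0.0206.
ΔP = f(L/D_h)(ρV²/2) = 0.0206·262/0.3234·3.982 = 66.45 Pa.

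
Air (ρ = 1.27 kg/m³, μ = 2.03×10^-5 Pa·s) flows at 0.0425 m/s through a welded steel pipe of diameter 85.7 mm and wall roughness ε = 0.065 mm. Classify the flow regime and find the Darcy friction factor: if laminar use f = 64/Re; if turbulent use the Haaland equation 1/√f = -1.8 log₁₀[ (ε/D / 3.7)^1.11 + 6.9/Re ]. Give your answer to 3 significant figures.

f ≈ 0.281

Re = ρVD/μ = 1.27·0.0425·0.0857/2.03e-05 = 227.9.
Re < 2300 → laminar, so f = 64/Re = 0.2809 (roughness is irrelevant in laminar flow).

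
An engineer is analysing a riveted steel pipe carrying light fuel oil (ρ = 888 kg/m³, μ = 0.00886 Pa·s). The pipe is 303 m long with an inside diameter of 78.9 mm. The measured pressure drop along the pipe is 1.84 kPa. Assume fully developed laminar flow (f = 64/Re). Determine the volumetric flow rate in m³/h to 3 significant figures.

For laminar flow, f = 64/Re with Re = ρVD/μ, so Darcy-Weisbach reduces to ΔP = 32μLV/D². Solving for V: V = ΔP·D²/(32μL) = 1840·(0.0789)²/(32·0.00886·303) = 0.1333 m/s.
Check: Re = ρVD/μ = 888·0.1333·0.0789/0.00886 = 1054 < 2300, so the laminar assumption holds.
Q = V·A = 0.1333·(π/4·0.0789²) = 0.0006519 m³/s = 2.35 m³/h.

Q ≈ 2.35 m³/h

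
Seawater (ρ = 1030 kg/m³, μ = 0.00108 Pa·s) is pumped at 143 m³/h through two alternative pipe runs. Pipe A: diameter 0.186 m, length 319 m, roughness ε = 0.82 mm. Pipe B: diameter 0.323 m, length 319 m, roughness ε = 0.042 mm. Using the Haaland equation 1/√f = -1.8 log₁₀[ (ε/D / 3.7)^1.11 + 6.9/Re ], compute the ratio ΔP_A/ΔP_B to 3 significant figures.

Pipe A: V = Q/A = 0.03972/0.02717 = 1.462 m/s; Re = 2.593e+05; ε/D = 0.00441; Haaland → f = 0.02966; ΔP_A = f(L/D)(ρV²/2) = 5.599e+04 Pa.
Pipe B: V = Q/A = 0.03972/0.08194 = 0.4848 m/s; Re = 1.493e+05; ε/D = 0.00013; Haaland → f = 0.01717; ΔP_B = f(L/D)(ρV²/2) = 2052 Pa.
ΔP_A/ΔP_B = 5.599e+04/2052 = 27.3.

ΔP_A/ΔP_B ≈ 27.3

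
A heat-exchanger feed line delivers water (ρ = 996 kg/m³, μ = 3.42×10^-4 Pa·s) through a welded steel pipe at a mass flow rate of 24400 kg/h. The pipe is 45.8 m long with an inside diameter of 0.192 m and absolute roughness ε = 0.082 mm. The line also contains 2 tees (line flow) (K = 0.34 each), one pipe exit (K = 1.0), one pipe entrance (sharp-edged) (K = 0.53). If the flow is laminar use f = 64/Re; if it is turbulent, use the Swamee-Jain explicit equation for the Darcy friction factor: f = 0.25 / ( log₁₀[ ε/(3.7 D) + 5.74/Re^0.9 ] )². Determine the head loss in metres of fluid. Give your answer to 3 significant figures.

h_f ≈ 0.0193 m

ṁ = 24400 kg/h = 24400/3600 = 6.778 kg/s.
A = πD²/4 = π(0.192)²/4 = 0.02895 m²; mean velocity V = ṁ/(ρA) = 6.778/(996 · 0.02895) = 0.235 m/s.
Reynolds number Re = ρVD/μ = 996 · 0.235 · 0.192 / 0.000342 = 1.314e+05.
Re > 4000 → turbulent. Relative roughness ε/D = 8.2e-05/0.192 = 0.000427. Swamee-Jain: f = 0.25/(log₁₀[0.000427/3.7 + 5.74/1.314e+05^0.9])² = 0.25/(log₁₀[0.000115 + 0.000142])² = 0.25/(-3.589)² = 0.0194.
Total minor-loss coefficient ΣK = 2·0.34 + 1·1 + 1·0.53 = 2.21.
ΔP = [f·L/D + ΣK]·(ρV²/2) = [0.0194·45.8/0.192 + 2.21]·(996·0.235²/2) = [4.629 + 2.21]·27.51 = 188.1 Pa.
Head loss h_f = ΔP/(ρg) = 188.1/(996·9.81) = 0.0193 m.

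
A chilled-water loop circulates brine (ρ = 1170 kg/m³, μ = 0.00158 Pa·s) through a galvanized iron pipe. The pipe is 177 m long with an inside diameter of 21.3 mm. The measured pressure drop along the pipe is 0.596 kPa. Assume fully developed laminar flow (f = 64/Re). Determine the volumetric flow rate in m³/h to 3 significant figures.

For laminar flow, f = 64/Re with Re = ρVD/μ, so Darcy-Weisbach reduces to ΔP = 32μLV/D². Solving for V: V = ΔP·D²/(32μL) = 596·(0.0213)²/(32·0.00158·177) = 0.03022 m/s.
Check: Re = ρVD/μ = 1170·0.03022·0.0213/0.00158 = 476.6 < 2300, so the laminar assumption holds.
Q = V·A = 0.03022·(π/4·0.0213²) = 1.077e-05 m³/s = 0.0388 m³/h.

Q ≈ 0.0388 m³/h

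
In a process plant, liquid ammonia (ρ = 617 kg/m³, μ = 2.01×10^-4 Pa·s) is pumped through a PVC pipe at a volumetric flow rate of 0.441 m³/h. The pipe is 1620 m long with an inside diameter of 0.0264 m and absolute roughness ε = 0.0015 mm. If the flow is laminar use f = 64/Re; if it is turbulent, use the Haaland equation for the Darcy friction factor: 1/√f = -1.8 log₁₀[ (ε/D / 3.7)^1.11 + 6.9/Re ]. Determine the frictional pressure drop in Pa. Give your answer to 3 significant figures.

ΔP ≈ 25100 Pa

Q = 0.441 m³/h = 0.441/3600 = 0.0001225 m³/s.
Cross-sectional area A = πD²/4 = π(0.0264)²/4 = 0.0005474 m²; mean velocity V = Q/A = 0.0001225/0.0005474 = 0.2238 m/s.
Reynolds number Re = ρVD/μ = 617 · 0.2238 · 0.0264 / 0.000201 = 1.814e+04.
Re > 4000 → turbulent. Relative roughness ε/D = 1.5e-06/0.0264 = 5.68e-05. Haaland: 1/√f = -1.8 log₁₀[(5.68e-05/3.7)^1.11 + 6.9/1.814e+04] = -1.8 log₁₀[4.54e-06 + 0.00038] = 6.146, so f = 0.02647.
Darcy-Weisbach: ΔP = f(L/D)(ρV²/2) = 0.02647·(1620/0.0264)·(617·0.2238²/2) = 0.02647·6.136e+04·15.45 = 2.51e+04 Pa.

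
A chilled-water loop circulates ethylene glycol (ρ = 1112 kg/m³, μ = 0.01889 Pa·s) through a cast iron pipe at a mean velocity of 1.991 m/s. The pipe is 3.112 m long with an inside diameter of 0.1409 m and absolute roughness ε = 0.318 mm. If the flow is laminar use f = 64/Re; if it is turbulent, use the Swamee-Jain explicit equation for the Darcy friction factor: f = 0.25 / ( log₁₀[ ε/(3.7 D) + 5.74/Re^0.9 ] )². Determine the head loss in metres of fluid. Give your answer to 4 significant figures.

Reynolds number Re = ρVD/μ = 1112 · 1.991 · 0.1409 / 0.0189 = 1.651e+04.
Re > 4000 → turbulent. Relative roughness ε/D = 0.000318/0.1409 = 0.00226. Swamee-Jain: f = 0.25/(log₁₀[0.00226/3.7 + 5.74/1.651e+04^0.9])² = 0.25/(log₁₀[0.00061 + 0.000918])² = 0.25/(-2.816)² = 0.03153.
Darcy-Weisbach: ΔP = f(L/D)(ρV²/2) = 0.03153·(3.112/0.1409)·(1112·1.991²/2) = 0.03153·22.09·2204 = 1535 Pa.
Head loss h_f = ΔP/(ρg) = 1535/(1112·9.81) = 0.1407 m.

h_f ≈ 0.1407 m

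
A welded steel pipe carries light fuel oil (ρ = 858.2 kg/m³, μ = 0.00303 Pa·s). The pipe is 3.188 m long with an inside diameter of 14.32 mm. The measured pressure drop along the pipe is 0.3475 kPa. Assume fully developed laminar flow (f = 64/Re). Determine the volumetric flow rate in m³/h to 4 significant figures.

For laminar flow, f = 64/Re with Re = ρVD/μ, so Darcy-Weisbach reduces to ΔP = 32μLV/D². Solving for V: V = ΔP·D²/(32μL) = 347.5·(0.01432)²/(32·0.00303·3.188) = 0.2305 m/s.
Check: Re = ρVD/μ = 858.2·0.2305·0.01432/0.00303 = 935 < 2300, so the laminar assumption holds.
Q = V·A = 0.2305·(π/4·0.01432²) = 3.713e-05 m³/s = 0.1337 m³/h.

Q ≈ 0.1337 m³/h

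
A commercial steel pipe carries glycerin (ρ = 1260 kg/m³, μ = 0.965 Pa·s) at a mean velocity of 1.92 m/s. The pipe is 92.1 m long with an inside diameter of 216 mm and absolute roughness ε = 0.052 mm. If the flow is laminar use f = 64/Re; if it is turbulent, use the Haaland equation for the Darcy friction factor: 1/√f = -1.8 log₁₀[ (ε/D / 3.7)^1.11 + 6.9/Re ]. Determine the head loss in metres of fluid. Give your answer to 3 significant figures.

Reynolds number Re = ρVD/μ = 1260 · 1.92 · 0.216 / 0.965 = 541.5.
Re < 2300 → laminar flow, so f = 64/Re = 64/541.5 = 0.1182 (the turbulent correlation is not needed).
Darcy-Weisbach: ΔP = f(L/D)(ρV²/2) = 0.1182·(92.1/0.216)·(1260·1.92²/2) = 0.1182·426.4·2322 = 1.17e+05 Pa.
Head loss h_f = ΔP/(ρg) = 1.17e+05/(1260·9.81) = 9.47 m.

h_f ≈ 9.47 m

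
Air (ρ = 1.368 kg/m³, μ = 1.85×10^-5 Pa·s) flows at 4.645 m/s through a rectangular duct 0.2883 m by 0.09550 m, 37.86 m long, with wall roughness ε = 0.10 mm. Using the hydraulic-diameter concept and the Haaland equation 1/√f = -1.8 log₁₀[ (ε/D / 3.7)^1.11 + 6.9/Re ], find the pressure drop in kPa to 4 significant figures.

Hydraulic diameter D_h = 4A/P = 4·(0.2883·0.0955)/(2·(0.2883+0.0955)) = 0.1101/0.7676 = 0.1435 m.
Re = ρVD_h/μ = 1.368·4.645·0.1435/1.85e-05 = 4.928e+04.
ε/D_h = 0.0001/0.1435 = 0.000697; Haaland gives 1/√f = -1.8 log₁₀[7.33e-05+0.00014] = 6.608, so f = 0.0229.
ΔP = f(L/D_h)(ρV²/2) = 0.0229·37.86/0.1435·14.76 = 89.2 Pa.
ΔP = 0.08920 kPa.

ΔP ≈ 0.08920 kPa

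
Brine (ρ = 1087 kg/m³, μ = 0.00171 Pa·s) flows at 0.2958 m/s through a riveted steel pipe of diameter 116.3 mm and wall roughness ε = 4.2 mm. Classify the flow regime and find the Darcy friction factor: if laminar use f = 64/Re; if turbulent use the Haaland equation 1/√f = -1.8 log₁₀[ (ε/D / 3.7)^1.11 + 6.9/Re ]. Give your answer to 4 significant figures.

f ≈ 0.06325

Re = ρVD/μ = 1087·0.2958·0.1163/0.00171 = 2.187e+04.
Re > 4000 → turbulent. ε/D = 0.0042/0.1163 = 0.0361; Haaland: 1/√f = -1.8 log₁₀[0.00587 + 0.000316] = 3.976, so f = 0.06325.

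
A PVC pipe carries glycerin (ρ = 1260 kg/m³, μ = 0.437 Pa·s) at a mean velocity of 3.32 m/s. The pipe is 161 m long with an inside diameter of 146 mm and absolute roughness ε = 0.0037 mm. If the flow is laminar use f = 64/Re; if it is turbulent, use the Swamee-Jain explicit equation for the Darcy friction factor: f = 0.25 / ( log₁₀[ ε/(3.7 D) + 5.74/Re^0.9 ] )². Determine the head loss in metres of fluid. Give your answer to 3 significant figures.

Reynolds number Re = ρVD/μ = 1260 · 3.32 · 0.146 / 0.437 = 1398.
Re < 2300 → laminar flow, so f = 64/Re = 64/1398 = 0.04579 (the turbulent correlation is not needed).
Darcy-Weisbach: ΔP = f(L/D)(ρV²/2) = 0.04579·(161/0.146)·(1260·3.32²/2) = 0.04579·1103·6944 = 3.507e+05 Pa.
Head loss h_f = ΔP/(ρg) = 3.507e+05/(1260·9.81) = 28.4 m.

h_f ≈ 28.4 m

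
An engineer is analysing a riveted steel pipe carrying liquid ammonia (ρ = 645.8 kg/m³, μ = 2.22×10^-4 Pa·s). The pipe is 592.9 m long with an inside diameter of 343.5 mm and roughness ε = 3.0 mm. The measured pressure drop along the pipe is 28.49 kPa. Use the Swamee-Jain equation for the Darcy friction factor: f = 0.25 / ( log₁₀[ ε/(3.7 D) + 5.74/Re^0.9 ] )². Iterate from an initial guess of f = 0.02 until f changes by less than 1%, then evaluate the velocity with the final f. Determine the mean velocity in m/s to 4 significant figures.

Rearranging Darcy-Weisbach: V = √(2·ΔP·D/(f·L·ρ)). With ε/D = 0.003/0.3435 = 0.00873, iterate starting from f = 0.02:
  f = 0.02 → V = √(2·2.849e+04·0.3435/(0.02·592.9·645.8)) = 1.599 m/s; Re = ρVD/μ = 1.598e+06; f → 0.0363
  f = 0.0363 → V = 1.187 m/s; Re = 1.186e+06; f → 0.03633
Converged (Δf/f < 1%). With the final f = 0.03633: V = √(2·2.849e+04·0.3435/(0.03633·592.9·645.8)) = 1.186 m/s.

V ≈ 1.186 m/s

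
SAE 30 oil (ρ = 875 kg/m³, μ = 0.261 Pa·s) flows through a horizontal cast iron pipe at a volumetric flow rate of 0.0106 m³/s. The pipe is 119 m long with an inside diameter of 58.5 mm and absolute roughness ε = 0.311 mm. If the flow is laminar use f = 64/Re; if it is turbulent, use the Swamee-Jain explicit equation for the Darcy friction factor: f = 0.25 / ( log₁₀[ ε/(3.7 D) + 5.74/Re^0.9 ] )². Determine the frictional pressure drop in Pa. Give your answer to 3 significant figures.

Cross-sectional area A = πD²/4 = π(0.0585)²/4 = 0.002688 m²; mean velocity V = Q/A = 0.0106/0.002688 = 3.944 m/s.
Reynolds number Re = ρVD/μ = 875 · 3.944 · 0.0585 / 0.261 = 773.4.
Re < 2300 → laminar flow, so f = 64/Re = 64/773.4 = 0.08275 (the turbulent correlation is not needed).
Darcy-Weisbach: ΔP = f(L/D)(ρV²/2) = 0.08275·(119/0.0585)·(875·3.944²/2) = 0.08275·2034·6804 = 1.145e+06 Pa.

ΔP ≈ 1.15×10^6 Pa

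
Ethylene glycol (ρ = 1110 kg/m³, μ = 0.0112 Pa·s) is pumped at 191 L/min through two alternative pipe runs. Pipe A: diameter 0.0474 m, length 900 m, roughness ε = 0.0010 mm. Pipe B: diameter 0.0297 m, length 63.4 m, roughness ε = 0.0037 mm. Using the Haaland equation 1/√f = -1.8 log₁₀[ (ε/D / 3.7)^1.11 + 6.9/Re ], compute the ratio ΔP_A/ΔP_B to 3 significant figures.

Pipe A: V = Q/A = 0.003183/0.001765 = 1.804 m/s; Re = 8475; ε/D = 2.11e-05; Haaland → f = 0.03236; ΔP_A = f(L/D)(ρV²/2) = 1.11e+06 Pa.
Pipe B: V = Q/A = 0.003183/0.0006928 = 4.595 m/s; Re = 1.353e+04; ε/D = 0.000125; Haaland → f = 0.02863; ΔP_B = f(L/D)(ρV²/2) = 7.162e+05 Pa.
ΔP_A/ΔP_B = 1.11e+06/7.162e+05 = 1.55.

ΔP_A/ΔP_B ≈ 1.55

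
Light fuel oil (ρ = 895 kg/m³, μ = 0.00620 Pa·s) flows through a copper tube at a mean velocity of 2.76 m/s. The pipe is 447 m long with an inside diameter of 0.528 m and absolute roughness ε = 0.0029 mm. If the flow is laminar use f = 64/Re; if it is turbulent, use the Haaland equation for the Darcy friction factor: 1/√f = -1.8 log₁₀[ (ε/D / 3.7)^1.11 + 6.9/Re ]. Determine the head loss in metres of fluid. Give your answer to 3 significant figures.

Reynolds number Re = ρVD/μ = 895 · 2.76 · 0.528 / 0.0062 = 2.104e+05.
Re > 4000 → turbulent. Relative roughness ε/D = 2.9e-06/0.528 = 5.49e-06. Haaland: 1/√f = -1.8 log₁₀[(5.49e-06/3.7)^1.11 + 6.9/2.104e+05] = -1.8 log₁₀[3.39e-07 + 3.28e-05] = 8.063, so f = 0.01538.
Darcy-Weisbach: ΔP = f(L/D)(ρV²/2) = 0.01538·(447/0.528)·(895·2.76²/2) = 0.01538·846.6·3409 = 4.439e+04 Pa.
Head loss h_f = ΔP/(ρg) = 4.439e+04/(895·9.81) = 5.06 m.

h_f ≈ 5.06 m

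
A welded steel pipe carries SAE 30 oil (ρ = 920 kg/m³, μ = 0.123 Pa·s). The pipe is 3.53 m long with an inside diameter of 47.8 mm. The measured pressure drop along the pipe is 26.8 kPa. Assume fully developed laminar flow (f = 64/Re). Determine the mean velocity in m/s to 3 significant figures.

For laminar flow, f = 64/Re with Re = ρVD/μ, so Darcy-Weisbach reduces to ΔP = 32μLV/D². Solving for V: V = ΔP·D²/(32μL) = 2.68e+04·(0.0478)²/(32·0.123·3.53) = 4.407 m/s.
Check: Re = ρVD/μ = 920·4.407·0.0478/0.123 = 1576 < 2300, so the laminar assumption holds.

V ≈ 4.41 m/s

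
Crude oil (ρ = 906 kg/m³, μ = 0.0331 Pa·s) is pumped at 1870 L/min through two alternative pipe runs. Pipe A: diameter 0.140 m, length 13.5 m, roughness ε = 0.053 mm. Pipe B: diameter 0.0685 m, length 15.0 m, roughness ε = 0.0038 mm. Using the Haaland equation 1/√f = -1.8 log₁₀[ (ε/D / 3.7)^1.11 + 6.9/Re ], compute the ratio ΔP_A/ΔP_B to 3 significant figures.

ΔP_A/ΔP_B ≈ 0.0309

Pipe A: V = Q/A = 0.03117/0.01539 = 2.025 m/s; Re = 7758; ε/D = 0.000379; Haaland → f = 0.03355; ΔP_A = f(L/D)(ρV²/2) = 6007 Pa.
Pipe B: V = Q/A = 0.03117/0.003685 = 8.457 m/s; Re = 1.586e+04; ε/D = 5.55e-05; Haaland → f = 0.02739; ΔP_B = f(L/D)(ρV²/2) = 1.943e+05 Pa.
ΔP_A/ΔP_B = 6007/1.943e+05 = 0.0309.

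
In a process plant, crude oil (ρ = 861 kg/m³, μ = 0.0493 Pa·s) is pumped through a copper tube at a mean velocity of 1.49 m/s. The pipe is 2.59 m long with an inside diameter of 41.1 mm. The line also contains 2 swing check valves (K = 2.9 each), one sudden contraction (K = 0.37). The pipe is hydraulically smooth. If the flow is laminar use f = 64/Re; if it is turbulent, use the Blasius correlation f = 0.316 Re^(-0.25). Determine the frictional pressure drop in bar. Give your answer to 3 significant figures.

Reynolds number Re = ρVD/μ = 861 · 1.49 · 0.0411 / 0.0493 = 1070.
Re < 2300 → laminar flow, so f = 64/Re = 64/1070 = 0.05984 (the turbulent correlation is not needed).
Total minor-loss coefficient ΣK = 2·2.9 + 1·0.37 = 6.17.
ΔP = [f·L/D + ΣK]·(ρV²/2) = [0.05984·2.59/0.0411 + 6.17]·(861·1.49²/2) = [3.771 + 6.17]·955.8 = 9501 Pa.
ΔP = 9501 Pa = 0.0950 bar.

ΔP ≈ 0.0950 bar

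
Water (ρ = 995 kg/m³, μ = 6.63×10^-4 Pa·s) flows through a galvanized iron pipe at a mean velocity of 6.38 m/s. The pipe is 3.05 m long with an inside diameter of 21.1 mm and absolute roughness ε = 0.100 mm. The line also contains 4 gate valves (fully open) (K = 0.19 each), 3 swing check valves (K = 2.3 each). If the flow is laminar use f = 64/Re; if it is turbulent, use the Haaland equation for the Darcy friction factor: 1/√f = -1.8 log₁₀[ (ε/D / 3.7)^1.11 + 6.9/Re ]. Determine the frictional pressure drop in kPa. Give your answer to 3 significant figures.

ΔP ≈ 244 kPa

Reynolds number Re = ρVD/μ = 995 · 6.38 · 0.0211 / 0.000663 = 2.02e+05.
Re > 4000 → turbulent. Relative roughness ε/D = 0.0001/0.0211 = 0.00474. Haaland: 1/√f = -1.8 log₁₀[(0.00474/3.7)^1.11 + 6.9/2.02e+05] = -1.8 log₁₀[0.000616 + 3.42e-05] = 5.737, so f = 0.03038.
Total minor-loss coefficient ΣK = 4·0.19 + 3·2.3 = 7.66.
ΔP = [f·L/D + ΣK]·(ρV²/2) = [0.03038·3.05/0.0211 + 7.66]·(995·6.38²/2) = [4.392 + 7.66]·2.025e+04 = 2.441e+05 Pa.
ΔP = 2.441e+05 Pa = 244 kPa.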